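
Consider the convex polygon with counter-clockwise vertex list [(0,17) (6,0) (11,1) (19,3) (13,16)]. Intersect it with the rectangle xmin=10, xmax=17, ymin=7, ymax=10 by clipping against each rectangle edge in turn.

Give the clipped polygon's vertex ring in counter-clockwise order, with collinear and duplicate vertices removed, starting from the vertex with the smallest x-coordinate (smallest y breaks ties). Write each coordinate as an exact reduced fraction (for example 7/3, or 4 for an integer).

Clipped polygon: [(10,7) (17,7) (17,22/3) (205/13,10) (10,10)]

1. After x ≥ 10: [(10,211/13) (10,4/5) (11,1) (19,3) (13,16)]
2. After x ≤ 17: [(10,211/13) (10,4/5) (11,1) (17,5/2) (17,22/3) (13,16)]
3. After y ≥ 7: [(10,211/13) (10,7) (17,7) (17,22/3) (13,16)]
4. After y ≤ 10: [(10,10) (10,7) (17,7) (17,22/3) (205/13,10)]
5. Canonical ring: [(10,7) (17,7) (17,22/3) (205/13,10) (10,10)]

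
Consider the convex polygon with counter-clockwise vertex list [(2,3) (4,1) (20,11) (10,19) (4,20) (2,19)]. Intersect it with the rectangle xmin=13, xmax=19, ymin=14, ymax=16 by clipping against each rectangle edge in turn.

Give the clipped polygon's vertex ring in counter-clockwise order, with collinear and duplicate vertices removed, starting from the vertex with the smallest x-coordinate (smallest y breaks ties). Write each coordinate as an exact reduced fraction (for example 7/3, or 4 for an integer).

1. After x ≥ 13: [(13,53/8) (20,11) (13,83/5)]
2. After x ≤ 19: [(13,53/8) (19,83/8) (19,59/5) (13,83/5)]
3. After y ≥ 14: [(13,14) (65/4,14) (13,83/5)]
4. After y ≤ 16: [(13,16) (13,14) (65/4,14) (55/4,16)]
5. Canonical ring: [(13,14) (65/4,14) (55/4,16) (13,16)]

Clipped polygon: [(13,14) (65/4,14) (55/4,16) (13,16)]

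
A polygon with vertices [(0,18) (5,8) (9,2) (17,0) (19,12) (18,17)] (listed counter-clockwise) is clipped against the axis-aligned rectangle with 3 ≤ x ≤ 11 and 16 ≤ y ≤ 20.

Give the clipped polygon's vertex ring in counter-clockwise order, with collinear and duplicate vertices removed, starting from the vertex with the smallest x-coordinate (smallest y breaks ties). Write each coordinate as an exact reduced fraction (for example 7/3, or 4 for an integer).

Clipped polygon: [(3,16) (11,16) (11,313/18) (3,107/6)]

1. After x ≥ 3: [(3,107/6) (3,12) (5,8) (9,2) (17,0) (19,12) (18,17)]
2. After x ≤ 11: [(11,313/18) (3,107/6) (3,12) (5,8) (9,2) (11,3/2)]
3. After y ≥ 16: [(11,16) (11,313/18) (3,107/6) (3,16)]
4. After y ≤ 20: [(11,16) (11,313/18) (3,107/6) (3,16)]
5. Canonical ring: [(3,16) (11,16) (11,313/18) (3,107/6)]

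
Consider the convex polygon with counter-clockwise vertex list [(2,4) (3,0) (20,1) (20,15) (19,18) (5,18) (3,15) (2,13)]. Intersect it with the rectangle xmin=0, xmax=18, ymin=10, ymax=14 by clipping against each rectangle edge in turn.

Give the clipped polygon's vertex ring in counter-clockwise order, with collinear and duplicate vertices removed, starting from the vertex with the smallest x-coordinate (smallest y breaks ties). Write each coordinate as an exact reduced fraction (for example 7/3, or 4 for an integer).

1. After x ≥ 0: [(2,4) (3,0) (20,1) (20,15) (19,18) (5,18) (3,15) (2,13)]
2. After x ≤ 18: [(2,4) (3,0) (18,15/17) (18,18) (5,18) (3,15) (2,13)]
3. After y ≥ 10: [(2,10) (18,10) (18,18) (5,18) (3,15) (2,13)]
4. After y ≤ 14: [(2,10) (18,10) (18,14) (5/2,14) (2,13)]
5. Canonical ring: [(2,10) (18,10) (18,14) (5/2,14) (2,13)]

Clipped polygon: [(2,10) (18,10) (18,14) (5/2,14) (2,13)]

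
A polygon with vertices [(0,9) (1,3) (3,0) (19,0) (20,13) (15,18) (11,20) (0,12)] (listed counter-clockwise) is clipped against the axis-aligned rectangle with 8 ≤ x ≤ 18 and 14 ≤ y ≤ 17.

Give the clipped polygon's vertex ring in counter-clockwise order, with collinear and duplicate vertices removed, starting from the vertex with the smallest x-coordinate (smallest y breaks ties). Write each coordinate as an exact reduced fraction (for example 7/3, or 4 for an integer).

Clipped polygon: [(8,14) (18,14) (18,15) (16,17) (8,17)]

1. After x ≥ 8: [(8,0) (19,0) (20,13) (15,18) (11,20) (8,196/11)]
2. After x ≤ 18: [(8,0) (18,0) (18,15) (15,18) (11,20) (8,196/11)]
3. After y ≥ 14: [(8,14) (18,14) (18,15) (15,18) (11,20) (8,196/11)]
4. After y ≤ 17: [(8,17) (8,14) (18,14) (18,15) (16,17)]
5. Canonical ring: [(8,14) (18,14) (18,15) (16,17) (8,17)]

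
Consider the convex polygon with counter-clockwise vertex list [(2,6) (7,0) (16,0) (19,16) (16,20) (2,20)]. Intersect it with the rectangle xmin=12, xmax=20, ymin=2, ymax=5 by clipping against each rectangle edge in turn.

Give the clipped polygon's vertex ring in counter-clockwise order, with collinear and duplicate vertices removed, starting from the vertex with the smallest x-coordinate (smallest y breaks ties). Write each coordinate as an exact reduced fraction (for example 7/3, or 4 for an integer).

Clipped polygon: [(12,2) (131/8,2) (271/16,5) (12,5)]

1. After x ≥ 12: [(12,0) (16,0) (19,16) (16,20) (12,20)]
2. After x ≤ 20: [(12,0) (16,0) (19,16) (16,20) (12,20)]
3. After y ≥ 2: [(12,2) (131/8,2) (19,16) (16,20) (12,20)]
4. After y ≤ 5: [(12,5) (12,2) (131/8,2) (271/16,5)]
5. Canonical ring: [(12,2) (131/8,2) (271/16,5) (12,5)]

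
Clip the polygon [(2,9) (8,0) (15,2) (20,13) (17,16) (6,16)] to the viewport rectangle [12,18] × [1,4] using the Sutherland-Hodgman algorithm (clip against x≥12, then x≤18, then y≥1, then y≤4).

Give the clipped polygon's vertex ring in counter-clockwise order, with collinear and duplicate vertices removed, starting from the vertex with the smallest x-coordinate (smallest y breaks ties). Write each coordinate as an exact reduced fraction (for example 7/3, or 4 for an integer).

Clipped polygon: [(12,8/7) (15,2) (175/11,4) (12,4)]

1. After x ≥ 12: [(12,8/7) (15,2) (20,13) (17,16) (12,16)]
2. After x ≤ 18: [(12,8/7) (15,2) (18,43/5) (18,15) (17,16) (12,16)]
3. After y ≥ 1: [(12,8/7) (15,2) (18,43/5) (18,15) (17,16) (12,16)]
4. After y ≤ 4: [(12,4) (12,8/7) (15,2) (175/11,4)]
5. Canonical ring: [(12,8/7) (15,2) (175/11,4) (12,4)]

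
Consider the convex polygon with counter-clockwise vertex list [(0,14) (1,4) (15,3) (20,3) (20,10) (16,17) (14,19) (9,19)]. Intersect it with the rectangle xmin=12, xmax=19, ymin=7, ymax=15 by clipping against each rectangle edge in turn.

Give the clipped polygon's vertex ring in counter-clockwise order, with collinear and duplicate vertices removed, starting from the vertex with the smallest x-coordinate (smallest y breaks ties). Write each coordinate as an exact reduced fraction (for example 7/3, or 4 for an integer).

1. After x ≥ 12: [(12,45/14) (15,3) (20,3) (20,10) (16,17) (14,19) (12,19)]
2. After x ≤ 19: [(12,45/14) (15,3) (19,3) (19,47/4) (16,17) (14,19) (12,19)]
3. After y ≥ 7: [(12,7) (19,7) (19,47/4) (16,17) (14,19) (12,19)]
4. After y ≤ 15: [(12,15) (12,7) (19,7) (19,47/4) (120/7,15)]
5. Canonical ring: [(12,7) (19,7) (19,47/4) (120/7,15) (12,15)]

Clipped polygon: [(12,7) (19,7) (19,47/4) (120/7,15) (12,15)]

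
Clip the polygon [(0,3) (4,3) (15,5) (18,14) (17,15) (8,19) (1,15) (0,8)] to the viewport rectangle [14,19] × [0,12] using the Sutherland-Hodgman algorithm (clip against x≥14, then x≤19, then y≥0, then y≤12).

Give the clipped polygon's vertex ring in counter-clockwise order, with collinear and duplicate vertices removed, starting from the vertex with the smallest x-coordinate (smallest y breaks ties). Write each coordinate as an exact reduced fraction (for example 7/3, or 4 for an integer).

1. After x ≥ 14: [(14,53/11) (15,5) (18,14) (17,15) (14,49/3)]
2. After x ≤ 19: [(14,53/11) (15,5) (18,14) (17,15) (14,49/3)]
3. After y ≥ 0: [(14,53/11) (15,5) (18,14) (17,15) (14,49/3)]
4. After y ≤ 12: [(14,12) (14,53/11) (15,5) (52/3,12)]
5. Canonical ring: [(14,53/11) (15,5) (52/3,12) (14,12)]

Clipped polygon: [(14,53/11) (15,5) (52/3,12) (14,12)]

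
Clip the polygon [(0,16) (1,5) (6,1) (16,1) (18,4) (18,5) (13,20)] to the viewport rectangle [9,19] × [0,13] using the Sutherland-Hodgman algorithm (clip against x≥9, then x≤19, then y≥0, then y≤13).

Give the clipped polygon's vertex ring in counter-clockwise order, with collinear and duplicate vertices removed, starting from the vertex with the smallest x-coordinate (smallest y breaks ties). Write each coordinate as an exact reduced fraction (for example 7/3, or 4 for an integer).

Clipped polygon: [(9,1) (16,1) (18,4) (18,5) (46/3,13) (9,13)]

1. After x ≥ 9: [(9,244/13) (9,1) (16,1) (18,4) (18,5) (13,20)]
2. After x ≤ 19: [(9,244/13) (9,1) (16,1) (18,4) (18,5) (13,20)]
3. After y ≥ 0: [(9,244/13) (9,1) (16,1) (18,4) (18,5) (13,20)]
4. After y ≤ 13: [(9,13) (9,1) (16,1) (18,4) (18,5) (46/3,13)]
5. Canonical ring: [(9,1) (16,1) (18,4) (18,5) (46/3,13) (9,13)]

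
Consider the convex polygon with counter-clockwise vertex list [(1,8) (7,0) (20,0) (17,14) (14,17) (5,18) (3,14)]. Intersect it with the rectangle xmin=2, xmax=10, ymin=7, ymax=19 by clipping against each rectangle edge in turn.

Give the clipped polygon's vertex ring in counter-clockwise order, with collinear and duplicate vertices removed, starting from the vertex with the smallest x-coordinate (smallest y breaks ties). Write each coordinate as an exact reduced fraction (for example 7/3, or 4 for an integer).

Clipped polygon: [(2,7) (10,7) (10,157/9) (5,18) (3,14) (2,11)]

1. After x ≥ 2: [(2,11) (2,20/3) (7,0) (20,0) (17,14) (14,17) (5,18) (3,14)]
2. After x ≤ 10: [(2,11) (2,20/3) (7,0) (10,0) (10,157/9) (5,18) (3,14)]
3. After y ≥ 7: [(2,11) (2,7) (10,7) (10,157/9) (5,18) (3,14)]
4. After y ≤ 19: [(2,11) (2,7) (10,7) (10,157/9) (5,18) (3,14)]
5. Canonical ring: [(2,7) (10,7) (10,157/9) (5,18) (3,14) (2,11)]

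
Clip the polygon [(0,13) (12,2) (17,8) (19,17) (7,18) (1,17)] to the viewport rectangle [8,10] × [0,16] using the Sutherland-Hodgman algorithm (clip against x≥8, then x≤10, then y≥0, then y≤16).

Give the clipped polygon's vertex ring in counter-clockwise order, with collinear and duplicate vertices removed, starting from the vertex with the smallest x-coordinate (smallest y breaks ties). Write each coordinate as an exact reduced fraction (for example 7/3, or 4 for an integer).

1. After x ≥ 8: [(8,17/3) (12,2) (17,8) (19,17) (8,215/12)]
2. After x ≤ 10: [(8,17/3) (10,23/6) (10,71/4) (8,215/12)]
3. After y ≥ 0: [(8,17/3) (10,23/6) (10,71/4) (8,215/12)]
4. After y ≤ 16: [(8,16) (8,17/3) (10,23/6) (10,16)]
5. Canonical ring: [(8,17/3) (10,23/6) (10,16) (8,16)]

Clipped polygon: [(8,17/3) (10,23/6) (10,16) (8,16)]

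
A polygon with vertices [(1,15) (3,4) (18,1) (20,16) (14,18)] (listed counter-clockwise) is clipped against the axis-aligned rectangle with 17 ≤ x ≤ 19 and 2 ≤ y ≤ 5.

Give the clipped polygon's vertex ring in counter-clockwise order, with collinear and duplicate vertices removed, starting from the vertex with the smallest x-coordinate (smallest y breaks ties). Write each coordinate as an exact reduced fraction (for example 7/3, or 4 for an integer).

1. After x ≥ 17: [(17,6/5) (18,1) (20,16) (17,17)]
2. After x ≤ 19: [(17,6/5) (18,1) (19,17/2) (19,49/3) (17,17)]
3. After y ≥ 2: [(17,2) (272/15,2) (19,17/2) (19,49/3) (17,17)]
4. After y ≤ 5: [(17,5) (17,2) (272/15,2) (278/15,5)]
5. Canonical ring: [(17,2) (272/15,2) (278/15,5) (17,5)]

Clipped polygon: [(17,2) (272/15,2) (278/15,5) (17,5)]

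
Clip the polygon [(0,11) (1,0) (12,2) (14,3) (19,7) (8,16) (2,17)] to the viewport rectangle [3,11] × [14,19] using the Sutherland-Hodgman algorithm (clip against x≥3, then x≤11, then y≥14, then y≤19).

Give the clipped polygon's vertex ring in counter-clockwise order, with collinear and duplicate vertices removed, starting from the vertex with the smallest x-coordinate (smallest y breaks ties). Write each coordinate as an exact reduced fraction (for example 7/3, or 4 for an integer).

1. After x ≥ 3: [(3,4/11) (12,2) (14,3) (19,7) (8,16) (3,101/6)]
2. After x ≤ 11: [(3,4/11) (11,20/11) (11,149/11) (8,16) (3,101/6)]
3. After y ≥ 14: [(3,14) (94/9,14) (8,16) (3,101/6)]
4. After y ≤ 19: [(3,14) (94/9,14) (8,16) (3,101/6)]
5. Canonical ring: [(3,14) (94/9,14) (8,16) (3,101/6)]

Clipped polygon: [(3,14) (94/9,14) (8,16) (3,101/6)]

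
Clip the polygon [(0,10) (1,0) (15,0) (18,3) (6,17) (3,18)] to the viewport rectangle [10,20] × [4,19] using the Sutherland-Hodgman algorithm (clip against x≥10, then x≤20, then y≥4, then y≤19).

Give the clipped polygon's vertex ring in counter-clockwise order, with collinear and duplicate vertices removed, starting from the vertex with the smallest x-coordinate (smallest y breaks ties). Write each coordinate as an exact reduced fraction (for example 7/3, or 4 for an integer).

Clipped polygon: [(10,4) (120/7,4) (10,37/3)]

1. After x ≥ 10: [(10,0) (15,0) (18,3) (10,37/3)]
2. After x ≤ 20: [(10,0) (15,0) (18,3) (10,37/3)]
3. After y ≥ 4: [(10,4) (120/7,4) (10,37/3)]
4. After y ≤ 19: [(10,4) (120/7,4) (10,37/3)]
5. Canonical ring: [(10,4) (120/7,4) (10,37/3)]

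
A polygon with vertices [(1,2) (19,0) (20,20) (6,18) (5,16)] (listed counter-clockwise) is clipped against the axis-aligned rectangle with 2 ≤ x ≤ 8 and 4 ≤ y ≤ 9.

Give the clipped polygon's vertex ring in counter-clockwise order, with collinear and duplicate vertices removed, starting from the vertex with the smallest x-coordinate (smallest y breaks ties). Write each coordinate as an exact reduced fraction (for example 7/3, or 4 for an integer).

1. After x ≥ 2: [(2,11/2) (2,17/9) (19,0) (20,20) (6,18) (5,16)]
2. After x ≤ 8: [(2,11/2) (2,17/9) (8,11/9) (8,128/7) (6,18) (5,16)]
3. After y ≥ 4: [(2,11/2) (2,4) (8,4) (8,128/7) (6,18) (5,16)]
4. After y ≤ 9: [(3,9) (2,11/2) (2,4) (8,4) (8,9)]
5. Canonical ring: [(2,4) (8,4) (8,9) (3,9) (2,11/2)]

Clipped polygon: [(2,4) (8,4) (8,9) (3,9) (2,11/2)]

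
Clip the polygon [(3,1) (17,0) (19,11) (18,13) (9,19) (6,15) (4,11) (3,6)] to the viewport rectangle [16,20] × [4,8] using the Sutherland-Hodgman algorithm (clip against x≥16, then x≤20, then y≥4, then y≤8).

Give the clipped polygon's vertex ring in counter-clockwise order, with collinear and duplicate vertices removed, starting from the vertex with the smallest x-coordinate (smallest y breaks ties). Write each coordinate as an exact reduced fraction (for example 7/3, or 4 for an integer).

Clipped polygon: [(16,4) (195/11,4) (203/11,8) (16,8)]

1. After x ≥ 16: [(16,1/14) (17,0) (19,11) (18,13) (16,43/3)]
2. After x ≤ 20: [(16,1/14) (17,0) (19,11) (18,13) (16,43/3)]
3. After y ≥ 4: [(16,4) (195/11,4) (19,11) (18,13) (16,43/3)]
4. After y ≤ 8: [(16,8) (16,4) (195/11,4) (203/11,8)]
5. Canonical ring: [(16,4) (195/11,4) (203/11,8) (16,8)]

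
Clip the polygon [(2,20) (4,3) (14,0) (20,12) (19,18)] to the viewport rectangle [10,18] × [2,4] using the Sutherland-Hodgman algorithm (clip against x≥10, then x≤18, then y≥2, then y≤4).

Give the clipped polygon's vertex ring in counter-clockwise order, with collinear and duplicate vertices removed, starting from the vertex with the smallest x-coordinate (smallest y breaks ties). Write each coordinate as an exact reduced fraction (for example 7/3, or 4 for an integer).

1. After x ≥ 10: [(10,324/17) (10,6/5) (14,0) (20,12) (19,18)]
2. After x ≤ 18: [(18,308/17) (10,324/17) (10,6/5) (14,0) (18,8)]
3. After y ≥ 2: [(18,308/17) (10,324/17) (10,2) (15,2) (18,8)]
4. After y ≤ 4: [(10,4) (10,2) (15,2) (16,4)]
5. Canonical ring: [(10,2) (15,2) (16,4) (10,4)]

Clipped polygon: [(10,2) (15,2) (16,4) (10,4)]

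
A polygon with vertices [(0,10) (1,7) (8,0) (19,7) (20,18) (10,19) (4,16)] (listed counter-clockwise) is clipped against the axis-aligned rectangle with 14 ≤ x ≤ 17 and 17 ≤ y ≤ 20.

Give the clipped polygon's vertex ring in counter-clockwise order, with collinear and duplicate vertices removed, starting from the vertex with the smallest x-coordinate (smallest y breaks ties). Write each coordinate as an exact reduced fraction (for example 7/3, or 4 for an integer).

1. After x ≥ 14: [(14,42/11) (19,7) (20,18) (14,93/5)]
2. After x ≤ 17: [(14,42/11) (17,63/11) (17,183/10) (14,93/5)]
3. After y ≥ 17: [(14,17) (17,17) (17,183/10) (14,93/5)]
4. After y ≤ 20: [(14,17) (17,17) (17,183/10) (14,93/5)]
5. Canonical ring: [(14,17) (17,17) (17,183/10) (14,93/5)]

Clipped polygon: [(14,17) (17,17) (17,183/10) (14,93/5)]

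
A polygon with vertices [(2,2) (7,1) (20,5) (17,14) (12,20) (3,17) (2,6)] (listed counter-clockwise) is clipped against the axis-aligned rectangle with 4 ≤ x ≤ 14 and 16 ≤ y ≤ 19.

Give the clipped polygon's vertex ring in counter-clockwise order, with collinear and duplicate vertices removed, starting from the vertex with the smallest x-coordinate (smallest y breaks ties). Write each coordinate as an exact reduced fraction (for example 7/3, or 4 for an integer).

Clipped polygon: [(4,16) (14,16) (14,88/5) (77/6,19) (9,19) (4,52/3)]

1. After x ≥ 4: [(4,8/5) (7,1) (20,5) (17,14) (12,20) (4,52/3)]
2. After x ≤ 14: [(4,8/5) (7,1) (14,41/13) (14,88/5) (12,20) (4,52/3)]
3. After y ≥ 16: [(4,16) (14,16) (14,88/5) (12,20) (4,52/3)]
4. After y ≤ 19: [(4,16) (14,16) (14,88/5) (77/6,19) (9,19) (4,52/3)]
5. Canonical ring: [(4,16) (14,16) (14,88/5) (77/6,19) (9,19) (4,52/3)]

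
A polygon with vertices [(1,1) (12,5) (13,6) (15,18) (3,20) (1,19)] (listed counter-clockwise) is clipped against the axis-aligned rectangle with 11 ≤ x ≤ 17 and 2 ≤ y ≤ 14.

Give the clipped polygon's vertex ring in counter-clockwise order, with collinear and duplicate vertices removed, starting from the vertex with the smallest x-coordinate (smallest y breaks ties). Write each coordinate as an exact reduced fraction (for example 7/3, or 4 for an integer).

Clipped polygon: [(11,51/11) (12,5) (13,6) (43/3,14) (11,14)]

1. After x ≥ 11: [(11,51/11) (12,5) (13,6) (15,18) (11,56/3)]
2. After x ≤ 17: [(11,51/11) (12,5) (13,6) (15,18) (11,56/3)]
3. After y ≥ 2: [(11,51/11) (12,5) (13,6) (15,18) (11,56/3)]
4. After y ≤ 14: [(11,14) (11,51/11) (12,5) (13,6) (43/3,14)]
5. Canonical ring: [(11,51/11) (12,5) (13,6) (43/3,14) (11,14)]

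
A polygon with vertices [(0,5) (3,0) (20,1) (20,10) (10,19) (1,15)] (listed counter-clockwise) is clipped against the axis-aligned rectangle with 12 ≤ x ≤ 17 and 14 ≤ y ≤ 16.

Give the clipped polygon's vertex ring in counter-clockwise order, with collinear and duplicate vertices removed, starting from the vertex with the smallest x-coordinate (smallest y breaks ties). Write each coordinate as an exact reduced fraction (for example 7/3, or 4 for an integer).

Clipped polygon: [(12,14) (140/9,14) (40/3,16) (12,16)]

1. After x ≥ 12: [(12,9/17) (20,1) (20,10) (12,86/5)]
2. After x ≤ 17: [(12,9/17) (17,14/17) (17,127/10) (12,86/5)]
3. After y ≥ 14: [(12,14) (140/9,14) (12,86/5)]
4. After y ≤ 16: [(12,16) (12,14) (140/9,14) (40/3,16)]
5. Canonical ring: [(12,14) (140/9,14) (40/3,16) (12,16)]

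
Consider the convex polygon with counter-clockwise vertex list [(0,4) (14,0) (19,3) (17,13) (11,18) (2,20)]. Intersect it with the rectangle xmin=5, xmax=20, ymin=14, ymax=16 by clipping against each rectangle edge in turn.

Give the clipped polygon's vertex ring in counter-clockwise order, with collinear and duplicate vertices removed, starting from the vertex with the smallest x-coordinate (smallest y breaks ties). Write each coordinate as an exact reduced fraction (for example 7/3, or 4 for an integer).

1. After x ≥ 5: [(5,18/7) (14,0) (19,3) (17,13) (11,18) (5,58/3)]
2. After x ≤ 20: [(5,18/7) (14,0) (19,3) (17,13) (11,18) (5,58/3)]
3. After y ≥ 14: [(5,14) (79/5,14) (11,18) (5,58/3)]
4. After y ≤ 16: [(5,16) (5,14) (79/5,14) (67/5,16)]
5. Canonical ring: [(5,14) (79/5,14) (67/5,16) (5,16)]

Clipped polygon: [(5,14) (79/5,14) (67/5,16) (5,16)]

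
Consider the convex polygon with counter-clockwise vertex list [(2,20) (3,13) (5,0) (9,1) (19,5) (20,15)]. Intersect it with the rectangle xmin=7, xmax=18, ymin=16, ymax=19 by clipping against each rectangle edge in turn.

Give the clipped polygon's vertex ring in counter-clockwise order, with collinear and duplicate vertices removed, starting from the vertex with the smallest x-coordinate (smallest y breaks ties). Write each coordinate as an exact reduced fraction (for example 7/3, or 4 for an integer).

1. After x ≥ 7: [(7,335/18) (7,1/2) (9,1) (19,5) (20,15)]
2. After x ≤ 18: [(18,140/9) (7,335/18) (7,1/2) (9,1) (18,23/5)]
3. After y ≥ 16: [(82/5,16) (7,335/18) (7,16)]
4. After y ≤ 19: [(82/5,16) (7,335/18) (7,16)]
5. Canonical ring: [(7,16) (82/5,16) (7,335/18)]

Clipped polygon: [(7,16) (82/5,16) (7,335/18)]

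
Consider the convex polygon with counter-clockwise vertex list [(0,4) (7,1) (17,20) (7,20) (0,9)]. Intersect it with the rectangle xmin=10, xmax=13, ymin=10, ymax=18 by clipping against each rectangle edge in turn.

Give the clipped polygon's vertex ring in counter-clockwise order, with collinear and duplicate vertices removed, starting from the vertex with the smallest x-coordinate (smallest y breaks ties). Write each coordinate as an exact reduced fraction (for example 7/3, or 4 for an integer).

Clipped polygon: [(10,10) (223/19,10) (13,62/5) (13,18) (10,18)]

1. After x ≥ 10: [(10,67/10) (17,20) (10,20)]
2. After x ≤ 13: [(10,67/10) (13,62/5) (13,20) (10,20)]
3. After y ≥ 10: [(10,10) (223/19,10) (13,62/5) (13,20) (10,20)]
4. After y ≤ 18: [(10,18) (10,10) (223/19,10) (13,62/5) (13,18)]
5. Canonical ring: [(10,10) (223/19,10) (13,62/5) (13,18) (10,18)]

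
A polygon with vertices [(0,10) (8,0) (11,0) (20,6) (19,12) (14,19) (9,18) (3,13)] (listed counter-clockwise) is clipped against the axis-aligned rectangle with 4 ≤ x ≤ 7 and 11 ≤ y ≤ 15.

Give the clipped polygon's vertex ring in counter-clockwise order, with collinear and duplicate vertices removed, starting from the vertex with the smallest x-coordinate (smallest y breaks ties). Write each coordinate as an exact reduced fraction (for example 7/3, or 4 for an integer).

Clipped polygon: [(4,11) (7,11) (7,15) (27/5,15) (4,83/6)]

1. After x ≥ 4: [(4,5) (8,0) (11,0) (20,6) (19,12) (14,19) (9,18) (4,83/6)]
2. After x ≤ 7: [(4,5) (7,5/4) (7,49/3) (4,83/6)]
3. After y ≥ 11: [(4,11) (7,11) (7,49/3) (4,83/6)]
4. After y ≤ 15: [(4,11) (7,11) (7,15) (27/5,15) (4,83/6)]
5. Canonical ring: [(4,11) (7,11) (7,15) (27/5,15) (4,83/6)]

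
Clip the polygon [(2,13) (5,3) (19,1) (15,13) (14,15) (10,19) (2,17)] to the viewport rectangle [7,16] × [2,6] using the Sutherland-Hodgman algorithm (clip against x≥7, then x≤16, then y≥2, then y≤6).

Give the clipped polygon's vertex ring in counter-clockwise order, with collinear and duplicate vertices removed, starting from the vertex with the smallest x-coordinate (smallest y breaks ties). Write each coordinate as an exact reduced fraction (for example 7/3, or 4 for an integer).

Clipped polygon: [(7,19/7) (12,2) (16,2) (16,6) (7,6)]

1. After x ≥ 7: [(7,19/7) (19,1) (15,13) (14,15) (10,19) (7,73/4)]
2. After x ≤ 16: [(7,19/7) (16,10/7) (16,10) (15,13) (14,15) (10,19) (7,73/4)]
3. After y ≥ 2: [(7,19/7) (12,2) (16,2) (16,10) (15,13) (14,15) (10,19) (7,73/4)]
4. After y ≤ 6: [(7,6) (7,19/7) (12,2) (16,2) (16,6)]
5. Canonical ring: [(7,19/7) (12,2) (16,2) (16,6) (7,6)]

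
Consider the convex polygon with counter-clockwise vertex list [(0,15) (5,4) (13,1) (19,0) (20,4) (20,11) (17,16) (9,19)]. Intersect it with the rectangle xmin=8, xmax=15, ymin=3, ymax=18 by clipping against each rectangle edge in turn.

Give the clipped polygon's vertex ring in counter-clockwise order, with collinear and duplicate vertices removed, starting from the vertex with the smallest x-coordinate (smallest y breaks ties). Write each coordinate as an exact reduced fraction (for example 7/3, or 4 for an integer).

Clipped polygon: [(8,3) (15,3) (15,67/4) (35/3,18) (8,18)]

1. After x ≥ 8: [(8,167/9) (8,23/8) (13,1) (19,0) (20,4) (20,11) (17,16) (9,19)]
2. After x ≤ 15: [(8,167/9) (8,23/8) (13,1) (15,2/3) (15,67/4) (9,19)]
3. After y ≥ 3: [(8,167/9) (8,3) (15,3) (15,67/4) (9,19)]
4. After y ≤ 18: [(8,18) (8,3) (15,3) (15,67/4) (35/3,18)]
5. Canonical ring: [(8,3) (15,3) (15,67/4) (35/3,18) (8,18)]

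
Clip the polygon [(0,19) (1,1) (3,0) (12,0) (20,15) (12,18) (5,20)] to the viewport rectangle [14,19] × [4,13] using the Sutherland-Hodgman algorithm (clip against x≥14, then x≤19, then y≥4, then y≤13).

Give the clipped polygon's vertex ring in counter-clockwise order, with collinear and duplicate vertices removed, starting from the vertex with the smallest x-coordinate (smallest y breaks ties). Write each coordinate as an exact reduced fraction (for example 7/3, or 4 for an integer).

1. After x ≥ 14: [(14,15/4) (20,15) (14,69/4)]
2. After x ≤ 19: [(14,15/4) (19,105/8) (19,123/8) (14,69/4)]
3. After y ≥ 4: [(14,4) (212/15,4) (19,105/8) (19,123/8) (14,69/4)]
4. After y ≤ 13: [(14,13) (14,4) (212/15,4) (284/15,13)]
5. Canonical ring: [(14,4) (212/15,4) (284/15,13) (14,13)]

Clipped polygon: [(14,4) (212/15,4) (284/15,13) (14,13)]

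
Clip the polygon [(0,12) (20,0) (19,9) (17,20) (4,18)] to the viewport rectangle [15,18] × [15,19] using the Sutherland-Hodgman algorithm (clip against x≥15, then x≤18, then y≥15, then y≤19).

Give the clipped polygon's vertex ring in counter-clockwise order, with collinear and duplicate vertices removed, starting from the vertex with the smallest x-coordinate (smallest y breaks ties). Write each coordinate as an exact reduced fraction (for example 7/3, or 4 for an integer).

Clipped polygon: [(15,15) (197/11,15) (189/11,19) (15,19)]

1. After x ≥ 15: [(15,3) (20,0) (19,9) (17,20) (15,256/13)]
2. After x ≤ 18: [(15,3) (18,6/5) (18,29/2) (17,20) (15,256/13)]
3. After y ≥ 15: [(15,15) (197/11,15) (17,20) (15,256/13)]
4. After y ≤ 19: [(15,19) (15,15) (197/11,15) (189/11,19)]
5. Canonical ring: [(15,15) (197/11,15) (189/11,19) (15,19)]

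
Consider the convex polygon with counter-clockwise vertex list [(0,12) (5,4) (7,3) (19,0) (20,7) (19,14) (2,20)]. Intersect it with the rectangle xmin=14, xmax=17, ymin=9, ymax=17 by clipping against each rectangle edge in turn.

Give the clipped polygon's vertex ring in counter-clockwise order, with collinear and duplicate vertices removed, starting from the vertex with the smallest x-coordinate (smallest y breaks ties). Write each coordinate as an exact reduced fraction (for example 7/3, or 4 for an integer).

1. After x ≥ 14: [(14,5/4) (19,0) (20,7) (19,14) (14,268/17)]
2. After x ≤ 17: [(14,5/4) (17,1/2) (17,250/17) (14,268/17)]
3. After y ≥ 9: [(14,9) (17,9) (17,250/17) (14,268/17)]
4. After y ≤ 17: [(14,9) (17,9) (17,250/17) (14,268/17)]
5. Canonical ring: [(14,9) (17,9) (17,250/17) (14,268/17)]

Clipped polygon: [(14,9) (17,9) (17,250/17) (14,268/17)]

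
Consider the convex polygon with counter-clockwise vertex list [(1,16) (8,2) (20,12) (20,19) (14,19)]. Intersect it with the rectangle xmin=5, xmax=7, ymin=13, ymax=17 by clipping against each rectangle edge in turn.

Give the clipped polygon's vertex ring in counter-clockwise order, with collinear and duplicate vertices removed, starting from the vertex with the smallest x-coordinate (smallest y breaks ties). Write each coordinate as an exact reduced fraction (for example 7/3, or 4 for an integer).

1. After x ≥ 5: [(5,220/13) (5,8) (8,2) (20,12) (20,19) (14,19)]
2. After x ≤ 7: [(7,226/13) (5,220/13) (5,8) (7,4)]
3. After y ≥ 13: [(7,13) (7,226/13) (5,220/13) (5,13)]
4. After y ≤ 17: [(7,13) (7,17) (16/3,17) (5,220/13) (5,13)]
5. Canonical ring: [(5,13) (7,13) (7,17) (16/3,17) (5,220/13)]

Clipped polygon: [(5,13) (7,13) (7,17) (16/3,17) (5,220/13)]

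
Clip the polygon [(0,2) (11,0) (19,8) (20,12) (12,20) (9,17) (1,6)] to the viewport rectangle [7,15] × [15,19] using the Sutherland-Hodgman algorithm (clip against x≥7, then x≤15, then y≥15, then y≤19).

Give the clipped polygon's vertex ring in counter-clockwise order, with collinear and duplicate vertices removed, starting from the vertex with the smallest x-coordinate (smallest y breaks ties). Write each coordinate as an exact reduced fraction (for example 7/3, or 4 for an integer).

1. After x ≥ 7: [(7,8/11) (11,0) (19,8) (20,12) (12,20) (9,17) (7,57/4)]
2. After x ≤ 15: [(7,8/11) (11,0) (15,4) (15,17) (12,20) (9,17) (7,57/4)]
3. After y ≥ 15: [(15,15) (15,17) (12,20) (9,17) (83/11,15)]
4. After y ≤ 19: [(15,15) (15,17) (13,19) (11,19) (9,17) (83/11,15)]
5. Canonical ring: [(83/11,15) (15,15) (15,17) (13,19) (11,19) (9,17)]

Clipped polygon: [(83/11,15) (15,15) (15,17) (13,19) (11,19) (9,17)]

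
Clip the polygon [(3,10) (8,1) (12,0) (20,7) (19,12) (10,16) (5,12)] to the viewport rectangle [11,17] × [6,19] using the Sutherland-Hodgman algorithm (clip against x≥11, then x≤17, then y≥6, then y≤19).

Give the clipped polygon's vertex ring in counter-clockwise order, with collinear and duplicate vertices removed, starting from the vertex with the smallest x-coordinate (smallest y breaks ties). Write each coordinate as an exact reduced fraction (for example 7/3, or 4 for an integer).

1. After x ≥ 11: [(11,1/4) (12,0) (20,7) (19,12) (11,140/9)]
2. After x ≤ 17: [(11,1/4) (12,0) (17,35/8) (17,116/9) (11,140/9)]
3. After y ≥ 6: [(11,6) (17,6) (17,116/9) (11,140/9)]
4. After y ≤ 19: [(11,6) (17,6) (17,116/9) (11,140/9)]
5. Canonical ring: [(11,6) (17,6) (17,116/9) (11,140/9)]

Clipped polygon: [(11,6) (17,6) (17,116/9) (11,140/9)]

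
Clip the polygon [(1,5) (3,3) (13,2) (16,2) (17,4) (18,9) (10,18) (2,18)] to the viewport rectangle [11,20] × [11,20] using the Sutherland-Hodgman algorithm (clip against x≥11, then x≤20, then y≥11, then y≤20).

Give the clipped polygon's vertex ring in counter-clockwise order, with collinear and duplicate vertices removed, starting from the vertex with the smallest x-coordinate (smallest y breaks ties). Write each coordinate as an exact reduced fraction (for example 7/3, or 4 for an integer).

1. After x ≥ 11: [(11,11/5) (13,2) (16,2) (17,4) (18,9) (11,135/8)]
2. After x ≤ 20: [(11,11/5) (13,2) (16,2) (17,4) (18,9) (11,135/8)]
3. After y ≥ 11: [(11,11) (146/9,11) (11,135/8)]
4. After y ≤ 20: [(11,11) (146/9,11) (11,135/8)]
5. Canonical ring: [(11,11) (146/9,11) (11,135/8)]

Clipped polygon: [(11,11) (146/9,11) (11,135/8)]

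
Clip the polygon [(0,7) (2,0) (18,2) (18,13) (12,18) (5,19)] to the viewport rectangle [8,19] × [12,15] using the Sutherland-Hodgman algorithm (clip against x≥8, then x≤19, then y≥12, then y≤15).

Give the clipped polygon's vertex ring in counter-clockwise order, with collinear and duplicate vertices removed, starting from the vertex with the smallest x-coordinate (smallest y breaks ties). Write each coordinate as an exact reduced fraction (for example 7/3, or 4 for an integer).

Clipped polygon: [(8,12) (18,12) (18,13) (78/5,15) (8,15)]

1. After x ≥ 8: [(8,3/4) (18,2) (18,13) (12,18) (8,130/7)]
2. After x ≤ 19: [(8,3/4) (18,2) (18,13) (12,18) (8,130/7)]
3. After y ≥ 12: [(8,12) (18,12) (18,13) (12,18) (8,130/7)]
4. After y ≤ 15: [(8,15) (8,12) (18,12) (18,13) (78/5,15)]
5. Canonical ring: [(8,12) (18,12) (18,13) (78/5,15) (8,15)]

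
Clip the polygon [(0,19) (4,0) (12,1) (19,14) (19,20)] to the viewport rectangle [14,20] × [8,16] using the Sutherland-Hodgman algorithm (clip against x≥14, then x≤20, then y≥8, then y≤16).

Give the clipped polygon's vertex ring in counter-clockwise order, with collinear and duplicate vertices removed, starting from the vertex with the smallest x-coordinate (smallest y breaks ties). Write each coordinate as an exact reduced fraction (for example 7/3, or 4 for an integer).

1. After x ≥ 14: [(14,375/19) (14,33/7) (19,14) (19,20)]
2. After x ≤ 20: [(14,375/19) (14,33/7) (19,14) (19,20)]
3. After y ≥ 8: [(14,375/19) (14,8) (205/13,8) (19,14) (19,20)]
4. After y ≤ 16: [(14,16) (14,8) (205/13,8) (19,14) (19,16)]
5. Canonical ring: [(14,8) (205/13,8) (19,14) (19,16) (14,16)]

Clipped polygon: [(14,8) (205/13,8) (19,14) (19,16) (14,16)]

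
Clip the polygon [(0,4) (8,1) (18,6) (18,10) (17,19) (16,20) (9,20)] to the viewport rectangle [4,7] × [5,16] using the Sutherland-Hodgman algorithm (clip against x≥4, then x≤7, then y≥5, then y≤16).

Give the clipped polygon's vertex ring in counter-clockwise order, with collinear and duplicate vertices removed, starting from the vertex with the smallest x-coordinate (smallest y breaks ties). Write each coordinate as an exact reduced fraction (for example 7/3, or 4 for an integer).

1. After x ≥ 4: [(4,100/9) (4,5/2) (8,1) (18,6) (18,10) (17,19) (16,20) (9,20)]
2. After x ≤ 7: [(7,148/9) (4,100/9) (4,5/2) (7,11/8)]
3. After y ≥ 5: [(7,5) (7,148/9) (4,100/9) (4,5)]
4. After y ≤ 16: [(7,5) (7,16) (27/4,16) (4,100/9) (4,5)]
5. Canonical ring: [(4,5) (7,5) (7,16) (27/4,16) (4,100/9)]

Clipped polygon: [(4,5) (7,5) (7,16) (27/4,16) (4,100/9)]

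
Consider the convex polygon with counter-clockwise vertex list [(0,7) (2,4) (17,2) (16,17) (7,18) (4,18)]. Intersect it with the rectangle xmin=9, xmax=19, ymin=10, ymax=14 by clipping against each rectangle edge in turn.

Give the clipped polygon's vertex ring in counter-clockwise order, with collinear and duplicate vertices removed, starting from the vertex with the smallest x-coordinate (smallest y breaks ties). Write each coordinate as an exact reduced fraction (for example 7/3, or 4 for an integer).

1. After x ≥ 9: [(9,46/15) (17,2) (16,17) (9,160/9)]
2. After x ≤ 19: [(9,46/15) (17,2) (16,17) (9,160/9)]
3. After y ≥ 10: [(9,10) (247/15,10) (16,17) (9,160/9)]
4. After y ≤ 14: [(9,14) (9,10) (247/15,10) (81/5,14)]
5. Canonical ring: [(9,10) (247/15,10) (81/5,14) (9,14)]

Clipped polygon: [(9,10) (247/15,10) (81/5,14) (9,14)]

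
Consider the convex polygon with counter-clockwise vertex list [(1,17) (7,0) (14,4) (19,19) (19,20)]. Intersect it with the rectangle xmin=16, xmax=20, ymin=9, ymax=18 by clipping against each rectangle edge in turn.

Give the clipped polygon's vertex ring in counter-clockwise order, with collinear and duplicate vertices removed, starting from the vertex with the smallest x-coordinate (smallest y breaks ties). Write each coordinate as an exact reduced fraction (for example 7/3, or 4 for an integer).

1. After x ≥ 16: [(16,39/2) (16,10) (19,19) (19,20)]
2. After x ≤ 20: [(16,39/2) (16,10) (19,19) (19,20)]
3. After y ≥ 9: [(16,39/2) (16,10) (19,19) (19,20)]
4. After y ≤ 18: [(16,18) (16,10) (56/3,18)]
5. Canonical ring: [(16,10) (56/3,18) (16,18)]

Clipped polygon: [(16,10) (56/3,18) (16,18)]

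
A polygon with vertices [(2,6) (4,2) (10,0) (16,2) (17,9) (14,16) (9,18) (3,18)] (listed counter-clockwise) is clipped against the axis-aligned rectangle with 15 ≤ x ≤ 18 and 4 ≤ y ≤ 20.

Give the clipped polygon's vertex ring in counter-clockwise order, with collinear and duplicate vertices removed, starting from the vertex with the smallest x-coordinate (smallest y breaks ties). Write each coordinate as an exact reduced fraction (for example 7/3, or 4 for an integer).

Clipped polygon: [(15,4) (114/7,4) (17,9) (15,41/3)]

1. After x ≥ 15: [(15,5/3) (16,2) (17,9) (15,41/3)]
2. After x ≤ 18: [(15,5/3) (16,2) (17,9) (15,41/3)]
3. After y ≥ 4: [(15,4) (114/7,4) (17,9) (15,41/3)]
4. After y ≤ 20: [(15,4) (114/7,4) (17,9) (15,41/3)]
5. Canonical ring: [(15,4) (114/7,4) (17,9) (15,41/3)]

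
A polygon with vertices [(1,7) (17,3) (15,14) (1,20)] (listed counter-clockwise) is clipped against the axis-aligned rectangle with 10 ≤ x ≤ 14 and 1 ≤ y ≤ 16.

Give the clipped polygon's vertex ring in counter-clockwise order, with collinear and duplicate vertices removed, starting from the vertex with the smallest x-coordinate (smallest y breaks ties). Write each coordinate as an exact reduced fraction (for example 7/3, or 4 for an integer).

Clipped polygon: [(10,19/4) (14,15/4) (14,101/7) (31/3,16) (10,16)]

1. After x ≥ 10: [(10,19/4) (17,3) (15,14) (10,113/7)]
2. After x ≤ 14: [(10,19/4) (14,15/4) (14,101/7) (10,113/7)]
3. After y ≥ 1: [(10,19/4) (14,15/4) (14,101/7) (10,113/7)]
4. After y ≤ 16: [(10,16) (10,19/4) (14,15/4) (14,101/7) (31/3,16)]
5. Canonical ring: [(10,19/4) (14,15/4) (14,101/7) (31/3,16) (10,16)]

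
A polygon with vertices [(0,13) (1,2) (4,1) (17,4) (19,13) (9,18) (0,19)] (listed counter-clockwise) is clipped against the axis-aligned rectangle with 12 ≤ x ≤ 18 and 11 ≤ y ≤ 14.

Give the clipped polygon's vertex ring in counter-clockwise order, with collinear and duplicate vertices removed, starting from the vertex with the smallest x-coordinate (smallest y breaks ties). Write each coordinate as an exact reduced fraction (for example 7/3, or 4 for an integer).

1. After x ≥ 12: [(12,37/13) (17,4) (19,13) (12,33/2)]
2. After x ≤ 18: [(12,37/13) (17,4) (18,17/2) (18,27/2) (12,33/2)]
3. After y ≥ 11: [(12,11) (18,11) (18,27/2) (12,33/2)]
4. After y ≤ 14: [(12,14) (12,11) (18,11) (18,27/2) (17,14)]
5. Canonical ring: [(12,11) (18,11) (18,27/2) (17,14) (12,14)]

Clipped polygon: [(12,11) (18,11) (18,27/2) (17,14) (12,14)]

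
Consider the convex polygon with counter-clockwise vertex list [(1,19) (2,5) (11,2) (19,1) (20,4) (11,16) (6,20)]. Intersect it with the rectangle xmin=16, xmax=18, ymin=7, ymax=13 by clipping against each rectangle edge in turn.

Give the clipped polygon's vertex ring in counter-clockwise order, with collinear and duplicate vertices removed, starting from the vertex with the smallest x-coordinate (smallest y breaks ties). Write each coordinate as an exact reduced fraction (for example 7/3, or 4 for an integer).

1. After x ≥ 16: [(16,11/8) (19,1) (20,4) (16,28/3)]
2. After x ≤ 18: [(16,11/8) (18,9/8) (18,20/3) (16,28/3)]
3. After y ≥ 7: [(16,7) (71/4,7) (16,28/3)]
4. After y ≤ 13: [(16,7) (71/4,7) (16,28/3)]
5. Canonical ring: [(16,7) (71/4,7) (16,28/3)]

Clipped polygon: [(16,7) (71/4,7) (16,28/3)]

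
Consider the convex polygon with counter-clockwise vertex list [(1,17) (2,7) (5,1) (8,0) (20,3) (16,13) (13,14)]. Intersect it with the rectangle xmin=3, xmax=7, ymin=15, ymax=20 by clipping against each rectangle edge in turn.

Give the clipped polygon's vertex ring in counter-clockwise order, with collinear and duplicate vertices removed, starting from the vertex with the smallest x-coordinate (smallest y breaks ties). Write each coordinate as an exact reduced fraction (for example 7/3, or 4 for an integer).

Clipped polygon: [(3,15) (7,15) (7,31/2) (3,33/2)]

1. After x ≥ 3: [(3,33/2) (3,5) (5,1) (8,0) (20,3) (16,13) (13,14)]
2. After x ≤ 7: [(7,31/2) (3,33/2) (3,5) (5,1) (7,1/3)]
3. After y ≥ 15: [(7,15) (7,31/2) (3,33/2) (3,15)]
4. After y ≤ 20: [(7,15) (7,31/2) (3,33/2) (3,15)]
5. Canonical ring: [(3,15) (7,15) (7,31/2) (3,33/2)]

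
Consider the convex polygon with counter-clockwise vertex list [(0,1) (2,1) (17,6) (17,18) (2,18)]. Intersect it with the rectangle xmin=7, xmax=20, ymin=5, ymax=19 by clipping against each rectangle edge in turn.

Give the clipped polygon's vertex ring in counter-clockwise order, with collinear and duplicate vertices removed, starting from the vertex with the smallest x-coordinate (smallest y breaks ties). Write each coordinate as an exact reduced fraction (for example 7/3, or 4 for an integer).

Clipped polygon: [(7,5) (14,5) (17,6) (17,18) (7,18)]

1. After x ≥ 7: [(7,8/3) (17,6) (17,18) (7,18)]
2. After x ≤ 20: [(7,8/3) (17,6) (17,18) (7,18)]
3. After y ≥ 5: [(7,5) (14,5) (17,6) (17,18) (7,18)]
4. After y ≤ 19: [(7,5) (14,5) (17,6) (17,18) (7,18)]
5. Canonical ring: [(7,5) (14,5) (17,6) (17,18) (7,18)]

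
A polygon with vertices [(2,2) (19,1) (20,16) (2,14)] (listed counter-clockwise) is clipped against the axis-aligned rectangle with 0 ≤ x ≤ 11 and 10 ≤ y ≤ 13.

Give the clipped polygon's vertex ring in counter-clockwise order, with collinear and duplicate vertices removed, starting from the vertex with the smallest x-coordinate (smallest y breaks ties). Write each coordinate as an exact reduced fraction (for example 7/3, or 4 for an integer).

1. After x ≥ 0: [(2,2) (19,1) (20,16) (2,14)]
2. After x ≤ 11: [(2,2) (11,25/17) (11,15) (2,14)]
3. After y ≥ 10: [(2,10) (11,10) (11,15) (2,14)]
4. After y ≤ 13: [(2,13) (2,10) (11,10) (11,13)]
5. Canonical ring: [(2,10) (11,10) (11,13) (2,13)]

Clipped polygon: [(2,10) (11,10) (11,13) (2,13)]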